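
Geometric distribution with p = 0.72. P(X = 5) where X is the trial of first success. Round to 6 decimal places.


P = (1-p)^(k-1) * p
(1-p)^(k-1) = 0.28^4 = 0.00614656
P = 0.00614656 * 0.72 ≈ 0.004425523

0.004426


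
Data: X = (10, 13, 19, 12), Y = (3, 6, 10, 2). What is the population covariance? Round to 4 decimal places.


Cov = (1/n)*sum((xi-xbar)(yi-ybar))
n = 4, xbar = 54/4 = 13.5, ybar = 21/4 = 5.25
sum((xi-xbar)(yi-ybar)) = 38.5
Cov = 38.5 / 4 = 9.625

9.6250


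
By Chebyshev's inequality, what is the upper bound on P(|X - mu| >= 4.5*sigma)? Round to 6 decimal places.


P <= 1/k^2
k^2 = 4.5^2 = 20.25
1/k^2 = 1 / 20.25 = 4/81 ≈ 0.04938272

0.049383


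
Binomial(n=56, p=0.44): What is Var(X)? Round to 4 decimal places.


Var = n*p*(1-p) = 56 * 0.44 * 0.56 = 13.7984

13.7984


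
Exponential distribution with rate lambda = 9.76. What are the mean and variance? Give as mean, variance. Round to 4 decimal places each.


mean = 1/lam, var = 1/lam^2
mean = 1 / 9.76 = 25/244 ≈ 0.102459
lam^2 = 9.76^2 = 95.2576
var = 1 / 95.2576 ≈ 0.010498

0.1025, 0.0105


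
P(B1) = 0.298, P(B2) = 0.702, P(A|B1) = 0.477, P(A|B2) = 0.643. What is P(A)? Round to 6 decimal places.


P(A) = P(A|B1)*P(B1) + P(A|B2)*P(B2)
P(A|B1)*P(B1) = 0.477 * 0.298 = 0.142146
P(A|B2)*P(B2) = 0.643 * 0.702 = 0.451386
P(A) = 0.142146 + 0.451386 = 0.593532

0.593532


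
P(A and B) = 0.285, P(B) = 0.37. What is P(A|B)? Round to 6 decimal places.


P(A|B) = P(A and B) / P(B) = 0.285 / 0.37 = 57/74 ≈ 0.77027027

0.770270


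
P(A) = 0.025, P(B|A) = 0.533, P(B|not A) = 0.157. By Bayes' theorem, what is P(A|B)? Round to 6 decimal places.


P(A|B) = P(B|A)*P(A) / P(B), P(B) = P(B|A)*P(A) + P(B|not A)*P(not A)
P(B|A)*P(A) = 0.533 * 0.025 = 0.013325
P(B|not A)*P(not A) = 0.157 * 0.975 = 0.153075
P(B) = 0.013325 + 0.153075 = 0.1664
P(A|B) = 0.013325 / 0.1664 = 41/512 ≈ 0.08007813

0.080078


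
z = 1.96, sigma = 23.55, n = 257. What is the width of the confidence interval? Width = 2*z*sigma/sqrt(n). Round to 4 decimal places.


width = 2*z*sigma/sqrt(n)
2*z*sigma = 2 * 1.96 * 23.55 = 92.316
sqrt(257) ≈ 16.031220
width = 92.316 / 16.031220 ≈ 5.758514

5.7585


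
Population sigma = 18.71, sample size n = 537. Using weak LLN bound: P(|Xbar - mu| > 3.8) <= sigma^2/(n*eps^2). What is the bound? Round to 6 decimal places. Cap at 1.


bound = min(1, sigma^2/(n*eps^2))
sigma^2 = 18.71^2 = 350.0641
n*eps^2 = 537 * 3.8^2 = 537 * 14.44 = 7754.28
sigma^2/(n*eps^2) = 350.0641 / 7754.28 ≈ 0.04514463

0.045145


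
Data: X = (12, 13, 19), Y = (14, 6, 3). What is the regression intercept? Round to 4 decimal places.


a = ybar - b*xbar, where b = sum((xi-xbar)(yi-ybar)) / sum((xi-xbar)^2)
n = 3, xbar = 44/3 ≈ 14.666667, ybar = 23/3 ≈ 7.666667
Sxy = sum((xi-xbar)(yi-ybar)) = -103/3 ≈ -34.333333
Sxx = sum((xi-xbar)^2) = 86/3 ≈ 28.666667
b = Sxy / Sxx = -103/86 ≈ -1.197674
a = 7.666667 - (-1.197674) * 14.666667 = 1085/43 ≈ 25.232558

25.2326


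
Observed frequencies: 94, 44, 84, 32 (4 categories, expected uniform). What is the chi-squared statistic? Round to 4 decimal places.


chi2 = sum((O-E)^2/E), E = total/4
total = 254, E = 254/4 = 63.5
(94 - 63.5)^2 / 63.5 = 930.25 / 63.5 = 3721/254 ≈ 14.649606
(44 - 63.5)^2 / 63.5 = 380.25 / 63.5 = 1521/254 ≈ 5.988189
(84 - 63.5)^2 / 63.5 = 420.25 / 63.5 = 1681/254 ≈ 6.618110
(32 - 63.5)^2 / 63.5 = 992.25 / 63.5 = 3969/254 ≈ 15.625984
chi2 = 5446/127 ≈ 42.881890

42.8819


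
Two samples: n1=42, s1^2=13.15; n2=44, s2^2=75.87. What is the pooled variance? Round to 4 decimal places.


sp^2 = ((n1-1)*s1^2 + (n2-1)*s2^2)/(n1+n2-2)
(n1-1)*s1^2 = 41 * 13.15 = 539.15
(n2-1)*s2^2 = 43 * 75.87 = 3262.41
numerator = 539.15 + 3262.41 = 3801.56
n1+n2-2 = 84
sp^2 = 3801.56 / 84 = 13577/300 ≈ 45.256667

45.2567


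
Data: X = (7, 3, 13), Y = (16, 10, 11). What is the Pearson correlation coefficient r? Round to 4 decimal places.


r = sum((xi-xbar)(yi-ybar)) / sqrt(sum((xi-xbar)^2) * sum((yi-ybar)^2))
n = 3, xbar = 23/3 ≈ 7.666667, ybar = 37/3 ≈ 12.333333
Sxy = sum((xi-xbar)(yi-ybar)) = 4/3 ≈ 1.333333
Sxx = sum((xi-xbar)^2) = 152/3 ≈ 50.666667
Syy = sum((yi-ybar)^2) = 62/3 ≈ 20.666667
sqrt(Sxx*Syy) ≈ 32.359096
r = Sxy / sqrt(Sxx*Syy) = 1.333333 / 32.359096 ≈ 0.041204

0.0412


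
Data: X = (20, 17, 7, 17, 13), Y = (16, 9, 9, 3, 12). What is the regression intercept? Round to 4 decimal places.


a = ybar - b*xbar, where b = sum((xi-xbar)(yi-ybar)) / sum((xi-xbar)^2)
n = 5, xbar = 74/5 = 14.8, ybar = 49/5 = 9.8
Sxy = sum((xi-xbar)(yi-ybar)) = 17.8
Sxx = sum((xi-xbar)^2) = 100.8
b = Sxy / Sxx = 89/504 ≈ 0.176587
a = 9.8 - 0.176587 * 14.8 = 1811/252 ≈ 7.186508

7.1865


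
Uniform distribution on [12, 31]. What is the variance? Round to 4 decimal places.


Var = (b-a)^2 / 12
(b-a)^2 = (31 - 12)^2 = 361
Var = 361/12 ≈ 30.083333

30.0833


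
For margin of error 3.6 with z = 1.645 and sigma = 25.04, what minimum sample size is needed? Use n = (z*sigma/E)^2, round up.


z*sigma/E = 1.645 * 25.04 / 3.6 = 102977/9000 ≈ 11.441889
(z*sigma/E)^2 ≈ 130.916821
round up: n = 131

131


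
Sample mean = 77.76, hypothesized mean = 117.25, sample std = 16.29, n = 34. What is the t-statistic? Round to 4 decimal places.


t = (xbar - mu0) / (s/sqrt(n))
xbar - mu0 = 77.76 - 117.25 = -39.49
sqrt(34) ≈ 5.83095189
s/sqrt(n) = 16.29 / 5.83095189 ≈ 2.79371195
t = -39.49 / 2.79371195 ≈ -14.135316

-14.1353


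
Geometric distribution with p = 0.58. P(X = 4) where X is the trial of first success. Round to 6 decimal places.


P = (1-p)^(k-1) * p
(1-p)^(k-1) = 0.42^3 = 0.074088
P = 0.074088 * 0.58 = 0.04297104

0.042971


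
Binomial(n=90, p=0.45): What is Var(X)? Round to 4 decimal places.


Var = n*p*(1-p) = 90 * 0.45 * 0.55 = 22.275

22.2750


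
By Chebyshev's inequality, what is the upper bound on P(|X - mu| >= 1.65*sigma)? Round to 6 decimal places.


P <= 1/k^2
k^2 = 1.65^2 = 2.7225
1/k^2 = 1 / 2.7225 = 400/1089 ≈ 0.36730946

0.367309


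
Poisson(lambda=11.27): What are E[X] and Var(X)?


E[X] = Var(X) = lambda = 11.27

11.27, 11.27


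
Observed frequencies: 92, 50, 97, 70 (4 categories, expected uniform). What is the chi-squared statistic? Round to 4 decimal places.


chi2 = sum((O-E)^2/E), E = total/4
total = 309, E = 309/4 = 77.25
(92 - 77.25)^2 / 77.25 = 217.5625 / 77.25 = 3481/1236 ≈ 2.816343
(50 - 77.25)^2 / 77.25 = 742.5625 / 77.25 = 11881/1236 ≈ 9.612460
(97 - 77.25)^2 / 77.25 = 390.0625 / 77.25 = 6241/1236 ≈ 5.049353
(70 - 77.25)^2 / 77.25 = 52.5625 / 77.25 = 841/1236 ≈ 0.680421
chi2 = 5611/309 ≈ 18.158576

18.1586


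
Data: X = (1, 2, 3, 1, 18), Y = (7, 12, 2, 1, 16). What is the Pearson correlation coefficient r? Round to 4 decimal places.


r = sum((xi-xbar)(yi-ybar)) / sqrt(sum((xi-xbar)^2) * sum((yi-ybar)^2))
n = 5, xbar = 25/5 = 5, ybar = 38/5 = 7.6
Sxy = sum((xi-xbar)(yi-ybar)) = 136
Sxx = sum((xi-xbar)^2) = 214
Syy = sum((yi-ybar)^2) = 165.2
sqrt(Sxx*Syy) ≈ 188.023403
r = Sxy / sqrt(Sxx*Syy) = 136 / 188.023403 ≈ 0.723314

0.7233


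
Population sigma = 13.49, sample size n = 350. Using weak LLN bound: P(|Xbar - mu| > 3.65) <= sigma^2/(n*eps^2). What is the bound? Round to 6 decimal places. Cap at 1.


bound = min(1, sigma^2/(n*eps^2))
sigma^2 = 13.49^2 = 181.9801
n*eps^2 = 350 * 3.65^2 = 350 * 13.3225 = 4662.875
sigma^2/(n*eps^2) = 181.9801 / 4662.875 ≈ 0.03902745

0.039027


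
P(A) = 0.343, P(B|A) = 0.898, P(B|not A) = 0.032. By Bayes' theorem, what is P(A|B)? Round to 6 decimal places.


P(A|B) = P(B|A)*P(A) / P(B), P(B) = P(B|A)*P(A) + P(B|not A)*P(not A)
P(B|A)*P(A) = 0.898 * 0.343 = 0.308014
P(B|not A)*P(not A) = 0.032 * 0.657 = 0.021024
P(B) = 0.308014 + 0.021024 = 0.329038
P(A|B) = 0.308014 / 0.329038 ≈ 0.93610464

0.936105


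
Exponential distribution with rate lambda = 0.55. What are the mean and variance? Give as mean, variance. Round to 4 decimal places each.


mean = 1/lam, var = 1/lam^2
mean = 1 / 0.55 = 20/11 ≈ 1.818182
lam^2 = 0.55^2 = 0.3025
var = 1 / 0.3025 = 400/121 ≈ 3.305785

1.8182, 3.3058


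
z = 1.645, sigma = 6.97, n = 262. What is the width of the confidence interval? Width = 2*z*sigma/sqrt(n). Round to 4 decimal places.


width = 2*z*sigma/sqrt(n)
2*z*sigma = 2 * 1.645 * 6.97 = 22.9313
sqrt(262) ≈ 16.186414
width = 22.9313 / 16.186414 ≈ 1.416700

1.4167


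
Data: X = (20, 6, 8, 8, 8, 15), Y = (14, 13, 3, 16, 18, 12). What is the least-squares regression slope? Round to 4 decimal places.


b = sum((xi-xbar)(yi-ybar)) / sum((xi-xbar)^2)
n = 6, xbar = 65/6 ≈ 10.833333, ybar = 76/6 = 38/3 ≈ 12.666667
Sxy = sum((xi-xbar)(yi-ybar)) = 32/3 ≈ 10.666667
Sxx = sum((xi-xbar)^2) = 893/6 ≈ 148.833333
b = Sxy / Sxx = 64/893 ≈ 0.071669

0.0717


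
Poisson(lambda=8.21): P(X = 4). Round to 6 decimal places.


P = e^(-lam) * lam^k / k!
e^(-8.21) ≈ 0.0002719207
lam^k = 8.21^4 ≈ 4543.312697
k! = 4! = 24
P = 0.0002719207 * 4543.312697 / 24 ≈ 0.051476

0.051476


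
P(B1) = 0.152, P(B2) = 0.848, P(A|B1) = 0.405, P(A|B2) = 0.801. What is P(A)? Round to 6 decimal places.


P(A) = P(A|B1)*P(B1) + P(A|B2)*P(B2)
P(A|B1)*P(B1) = 0.405 * 0.152 = 0.06156
P(A|B2)*P(B2) = 0.801 * 0.848 = 0.679248
P(A) = 0.06156 + 0.679248 = 0.740808

0.740808


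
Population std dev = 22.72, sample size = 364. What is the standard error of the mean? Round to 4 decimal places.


SE = sigma / sqrt(n)
sqrt(364) ≈ 19.078784
SE = 22.72 / 19.078784 ≈ 1.190852

1.1909


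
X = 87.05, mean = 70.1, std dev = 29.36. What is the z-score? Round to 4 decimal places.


z = (X - mu) / sigma
X - mu = 87.05 - 70.1 = 16.95
z = 16.95 / 29.36 = 1695/2936 ≈ 0.577316

0.5773


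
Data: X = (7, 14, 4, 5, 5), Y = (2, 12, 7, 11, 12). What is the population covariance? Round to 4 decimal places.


Cov = (1/n)*sum((xi-xbar)(yi-ybar))
n = 5, xbar = 35/5 = 7, ybar = 44/5 = 8.8
sum((xi-xbar)(yi-ybar)) = 17
Cov = 17 / 5 = 3.4

3.4000


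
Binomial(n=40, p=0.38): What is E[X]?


E[X] = n*p = 40 * 0.38 = 15.2

15.2


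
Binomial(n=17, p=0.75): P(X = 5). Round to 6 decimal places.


P = C(n,k) * p^k * (1-p)^(n-k)
C(17,5) = 6188
p^k = 0.75^5 = 243/1024 ≈ 0.2373047
(1-p)^(n-k) = 0.25^12 ≈ 0.00000005960464
P = 6188 * 0.2373047 * 0.00000005960464 ≈ 0.000088

0.000088


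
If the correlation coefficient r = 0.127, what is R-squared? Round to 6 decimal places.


R^2 = r^2 = (0.127)^2 = 0.016129

0.016129


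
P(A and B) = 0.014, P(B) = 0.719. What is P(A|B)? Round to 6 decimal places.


P(A|B) = P(A and B) / P(B) = 0.014 / 0.719 = 14/719 ≈ 0.01947149

0.019471


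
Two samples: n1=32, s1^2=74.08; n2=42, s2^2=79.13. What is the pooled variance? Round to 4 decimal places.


sp^2 = ((n1-1)*s1^2 + (n2-1)*s2^2)/(n1+n2-2)
(n1-1)*s1^2 = 31 * 74.08 = 2296.48
(n2-1)*s2^2 = 41 * 79.13 = 3244.33
numerator = 2296.48 + 3244.33 = 5540.81
n1+n2-2 = 72
sp^2 = 5540.81 / 72 = 554081/7200 ≈ 76.955694

76.9557


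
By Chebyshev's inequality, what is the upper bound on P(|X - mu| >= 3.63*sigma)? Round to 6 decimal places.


P <= 1/k^2
k^2 = 3.63^2 = 13.1769
1/k^2 = 1 / 13.1769 ≈ 0.07589038

0.075890


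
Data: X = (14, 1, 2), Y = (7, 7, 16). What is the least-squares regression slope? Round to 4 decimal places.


b = sum((xi-xbar)(yi-ybar)) / sum((xi-xbar)^2)
n = 3, xbar = 17/3 ≈ 5.666667, ybar = 30/3 = 10
Sxy = sum((xi-xbar)(yi-ybar)) = -33
Sxx = sum((xi-xbar)^2) = 314/3 ≈ 104.666667
b = Sxy / Sxx = -99/314 ≈ -0.315287

-0.3153


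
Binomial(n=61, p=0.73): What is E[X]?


E[X] = n*p = 61 * 0.73 = 44.53

44.53


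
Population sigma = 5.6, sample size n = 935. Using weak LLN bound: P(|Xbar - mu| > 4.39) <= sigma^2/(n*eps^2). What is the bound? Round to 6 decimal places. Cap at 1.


bound = min(1, sigma^2/(n*eps^2))
sigma^2 = 5.6^2 = 31.36
n*eps^2 = 935 * 4.39^2 = 935 * 19.2721 = 18019.4135
sigma^2/(n*eps^2) = 31.36 / 18019.4135 ≈ 0.00174035

0.001740


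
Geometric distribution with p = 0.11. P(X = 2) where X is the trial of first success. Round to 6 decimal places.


P = (1-p)^(k-1) * p
(1-p)^(k-1) = 0.89^1 = 0.89
P = 0.89 * 0.11 = 0.0979

0.097900


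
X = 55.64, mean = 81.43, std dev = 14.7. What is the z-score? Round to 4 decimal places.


z = (X - mu) / sigma
X - mu = 55.64 - 81.43 = -25.79
z = -25.79 / 14.7 = -2579/1470 ≈ -1.754422

-1.7544


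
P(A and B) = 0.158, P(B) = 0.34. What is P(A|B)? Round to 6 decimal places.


P(A|B) = P(A and B) / P(B) = 0.158 / 0.34 = 79/170 ≈ 0.46470588

0.464706


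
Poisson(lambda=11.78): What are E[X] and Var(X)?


E[X] = Var(X) = lambda = 11.78

11.78, 11.78


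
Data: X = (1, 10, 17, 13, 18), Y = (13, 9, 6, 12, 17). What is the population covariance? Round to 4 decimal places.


Cov = (1/n)*sum((xi-xbar)(yi-ybar))
n = 5, xbar = 59/5 = 11.8, ybar = 57/5 = 11.4
sum((xi-xbar)(yi-ybar)) = -5.6
Cov = -5.6 / 5 = -1.12

-1.1200


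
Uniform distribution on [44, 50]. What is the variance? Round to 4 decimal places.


Var = (b-a)^2 / 12
(b-a)^2 = (50 - 44)^2 = 36
Var = 36/12 = 3

3.0000


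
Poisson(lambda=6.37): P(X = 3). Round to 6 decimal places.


P = e^(-lam) * lam^k / k!
e^(-6.37) ≈ 0.001712159
lam^k = 6.37^3 = 258.474853
k! = 3! = 6
P = 0.001712159 * 258.474853 / 6 ≈ 0.073758

0.073758


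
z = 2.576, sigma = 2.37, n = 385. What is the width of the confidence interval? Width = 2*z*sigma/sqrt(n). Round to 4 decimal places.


width = 2*z*sigma/sqrt(n)
2*z*sigma = 2 * 2.576 * 2.37 = 12.21024
sqrt(385) ≈ 19.621417
width = 12.21024 / 19.621417 ≈ 0.622291

0.6223


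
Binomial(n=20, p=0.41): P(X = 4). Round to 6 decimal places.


P = C(n,k) * p^k * (1-p)^(n-k)
C(20,4) = 4845
p^k = 0.41^4 = 0.02825761
(1-p)^(n-k) = 0.59^16 ≈ 0.0002155918
P = 4845 * 0.02825761 * 0.0002155918 ≈ 0.029516

0.029516


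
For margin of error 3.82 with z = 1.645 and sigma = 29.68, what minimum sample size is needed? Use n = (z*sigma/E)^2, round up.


z*sigma/E = 1.645 * 29.68 / 3.82 = 122059/9550 ≈ 12.781047
(z*sigma/E)^2 ≈ 163.355165
round up: n = 164

164


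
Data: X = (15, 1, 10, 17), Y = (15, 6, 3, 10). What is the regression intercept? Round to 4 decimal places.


a = ybar - b*xbar, where b = sum((xi-xbar)(yi-ybar)) / sum((xi-xbar)^2)
n = 4, xbar = 43/4 = 10.75, ybar = 34/4 = 8.5
Sxy = sum((xi-xbar)(yi-ybar)) = 65.5
Sxx = sum((xi-xbar)^2) = 152.75
b = Sxy / Sxx = 262/611 ≈ 0.428805
a = 8.5 - 0.428805 * 10.75 = 2377/611 ≈ 3.890344

3.8903


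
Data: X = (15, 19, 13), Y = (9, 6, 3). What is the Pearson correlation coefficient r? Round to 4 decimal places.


r = sum((xi-xbar)(yi-ybar)) / sqrt(sum((xi-xbar)^2) * sum((yi-ybar)^2))
n = 3, xbar = 47/3 ≈ 15.666667, ybar = 18/3 = 6
Sxy = sum((xi-xbar)(yi-ybar)) = 6
Sxx = sum((xi-xbar)^2) = 56/3 ≈ 18.666667
Syy = sum((yi-ybar)^2) = 18
sqrt(Sxx*Syy) ≈ 18.330303
r = Sxy / sqrt(Sxx*Syy) = 6 / 18.330303 ≈ 0.327327

0.3273


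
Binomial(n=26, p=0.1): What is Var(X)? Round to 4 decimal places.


Var = n*p*(1-p) = 26 * 0.1 * 0.9 = 2.34

2.3400


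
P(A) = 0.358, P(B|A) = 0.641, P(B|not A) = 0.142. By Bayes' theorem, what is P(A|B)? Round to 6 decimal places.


P(A|B) = P(B|A)*P(A) / P(B), P(B) = P(B|A)*P(A) + P(B|not A)*P(not A)
P(B|A)*P(A) = 0.641 * 0.358 = 0.229478
P(B|not A)*P(not A) = 0.142 * 0.642 = 0.091164
P(B) = 0.229478 + 0.091164 = 0.320642
P(A|B) = 0.229478 / 0.320642 ≈ 0.71568291

0.715683


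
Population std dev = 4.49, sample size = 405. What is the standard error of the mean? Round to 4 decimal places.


SE = sigma / sqrt(n)
sqrt(405) ≈ 20.124612
SE = 4.49 / 20.124612 ≈ 0.223110

0.2231


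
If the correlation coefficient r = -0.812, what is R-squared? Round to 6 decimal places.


R^2 = r^2 = (-0.812)^2 = 0.659344

0.659344


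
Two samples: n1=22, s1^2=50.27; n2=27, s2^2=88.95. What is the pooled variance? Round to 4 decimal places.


sp^2 = ((n1-1)*s1^2 + (n2-1)*s2^2)/(n1+n2-2)
(n1-1)*s1^2 = 21 * 50.27 = 1055.67
(n2-1)*s2^2 = 26 * 88.95 = 2312.7
numerator = 1055.67 + 2312.7 = 3368.37
n1+n2-2 = 47
sp^2 = 3368.37 / 47 = 336837/4700 ≈ 71.667447

71.6674


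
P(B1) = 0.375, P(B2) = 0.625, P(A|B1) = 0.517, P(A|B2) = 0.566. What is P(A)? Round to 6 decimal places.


P(A) = P(A|B1)*P(B1) + P(A|B2)*P(B2)
P(A|B1)*P(B1) = 0.517 * 0.375 = 0.193875
P(A|B2)*P(B2) = 0.566 * 0.625 = 0.35375
P(A) = 0.193875 + 0.35375 = 0.547625

0.547625


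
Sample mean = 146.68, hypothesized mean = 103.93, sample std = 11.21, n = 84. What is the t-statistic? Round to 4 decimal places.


t = (xbar - mu0) / (s/sqrt(n))
xbar - mu0 = 146.68 - 103.93 = 42.75
sqrt(84) ≈ 9.16515139
s/sqrt(n) = 11.21 / 9.16515139 ≈ 1.22311127
t = 42.75 / 1.22311127 ≈ 34.951849

34.9518


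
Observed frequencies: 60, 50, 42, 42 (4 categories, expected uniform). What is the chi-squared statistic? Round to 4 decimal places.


chi2 = sum((O-E)^2/E), E = total/4
total = 194, E = 194/4 = 48.5
(60 - 48.5)^2 / 48.5 = 132.25 / 48.5 = 529/194 ≈ 2.726804
(50 - 48.5)^2 / 48.5 = 2.25 / 48.5 = 9/194 ≈ 0.046392
(42 - 48.5)^2 / 48.5 = 42.25 / 48.5 = 169/194 ≈ 0.871134
(42 - 48.5)^2 / 48.5 = 42.25 / 48.5 = 169/194 ≈ 0.871134
chi2 = 438/97 ≈ 4.515464

4.5155


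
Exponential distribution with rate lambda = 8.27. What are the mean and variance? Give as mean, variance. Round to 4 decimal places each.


mean = 1/lam, var = 1/lam^2
mean = 1 / 8.27 = 100/827 ≈ 0.120919
lam^2 = 8.27^2 = 68.3929
var = 1 / 68.3929 ≈ 0.014621

0.1209, 0.0146


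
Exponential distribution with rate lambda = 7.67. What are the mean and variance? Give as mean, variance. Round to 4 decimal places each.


mean = 1/lam, var = 1/lam^2
mean = 1 / 7.67 = 100/767 ≈ 0.130378
lam^2 = 7.67^2 = 58.8289
var = 1 / 58.8289 ≈ 0.016998

0.1304, 0.0170


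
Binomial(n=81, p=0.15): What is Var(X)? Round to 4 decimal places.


Var = n*p*(1-p) = 81 * 0.15 * 0.85 = 10.3275

10.3275


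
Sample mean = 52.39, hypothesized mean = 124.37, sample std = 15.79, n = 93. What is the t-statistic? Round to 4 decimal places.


t = (xbar - mu0) / (s/sqrt(n))
xbar - mu0 = 52.39 - 124.37 = -71.98
sqrt(93) ≈ 9.64365076
s/sqrt(n) = 15.79 / 9.64365076 ≈ 1.63734673
t = -71.98 / 1.63734673 ≈ -43.961367

-43.9614


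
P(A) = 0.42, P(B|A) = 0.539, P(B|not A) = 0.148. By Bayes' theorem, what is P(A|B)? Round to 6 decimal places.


P(A|B) = P(B|A)*P(A) / P(B), P(B) = P(B|A)*P(A) + P(B|not A)*P(not A)
P(B|A)*P(A) = 0.539 * 0.42 = 0.22638
P(B|not A)*P(not A) = 0.148 * 0.58 = 0.08584
P(B) = 0.22638 + 0.08584 = 0.31222
P(A|B) = 0.22638 / 0.31222 ≈ 0.72506566

0.725066


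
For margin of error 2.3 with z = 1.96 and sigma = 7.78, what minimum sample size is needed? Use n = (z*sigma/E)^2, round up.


z*sigma/E = 1.96 * 7.78 / 2.3 = 19061/2875 ≈ 6.629913
(z*sigma/E)^2 ≈ 43.955747
round up: n = 44

44


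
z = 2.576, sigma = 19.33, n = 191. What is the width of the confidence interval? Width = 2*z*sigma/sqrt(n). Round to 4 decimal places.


width = 2*z*sigma/sqrt(n)
2*z*sigma = 2 * 2.576 * 19.33 = 99.58816
sqrt(191) ≈ 13.820275
width = 99.58816 / 13.820275 ≈ 7.205946

7.2059


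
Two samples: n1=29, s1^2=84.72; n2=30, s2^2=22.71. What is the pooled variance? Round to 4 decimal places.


sp^2 = ((n1-1)*s1^2 + (n2-1)*s2^2)/(n1+n2-2)
(n1-1)*s1^2 = 28 * 84.72 = 2372.16
(n2-1)*s2^2 = 29 * 22.71 = 658.59
numerator = 2372.16 + 658.59 = 3030.75
n1+n2-2 = 57
sp^2 = 3030.75 / 57 = 4041/76 ≈ 53.171053

53.1711


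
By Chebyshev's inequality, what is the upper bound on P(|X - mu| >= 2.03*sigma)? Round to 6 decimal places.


P <= 1/k^2
k^2 = 2.03^2 = 4.1209
1/k^2 = 1 / 4.1209 ≈ 0.24266544

0.242665


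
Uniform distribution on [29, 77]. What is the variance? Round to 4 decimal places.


Var = (b-a)^2 / 12
(b-a)^2 = (77 - 29)^2 = 2304
Var = 2304/12 = 192

192.0000


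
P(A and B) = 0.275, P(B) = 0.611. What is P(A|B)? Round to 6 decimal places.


P(A|B) = P(A and B) / P(B) = 0.275 / 0.611 = 275/611 ≈ 0.45008183

0.450082


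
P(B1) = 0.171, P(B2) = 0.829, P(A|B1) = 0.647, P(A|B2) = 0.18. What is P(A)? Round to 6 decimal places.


P(A) = P(A|B1)*P(B1) + P(A|B2)*P(B2)
P(A|B1)*P(B1) = 0.647 * 0.171 = 0.110637
P(A|B2)*P(B2) = 0.18 * 0.829 = 0.14922
P(A) = 0.110637 + 0.14922 = 0.259857

0.259857


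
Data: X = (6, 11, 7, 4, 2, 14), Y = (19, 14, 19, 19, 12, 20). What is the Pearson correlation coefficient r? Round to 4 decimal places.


r = sum((xi-xbar)(yi-ybar)) / sqrt(sum((xi-xbar)^2) * sum((yi-ybar)^2))
n = 6, xbar = 44/6 = 22/3 ≈ 7.333333, ybar = 103/6 ≈ 17.166667
Sxy = sum((xi-xbar)(yi-ybar)) = 77/3 ≈ 25.666667
Sxx = sum((xi-xbar)^2) = 298/3 ≈ 99.333333
Syy = sum((yi-ybar)^2) = 329/6 ≈ 54.833333
sqrt(Sxx*Syy) ≈ 73.802288
r = Sxy / sqrt(Sxx*Syy) = 25.666667 / 73.802288 ≈ 0.347776

0.3478


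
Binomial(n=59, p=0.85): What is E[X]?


E[X] = n*p = 59 * 0.85 = 50.15

50.15


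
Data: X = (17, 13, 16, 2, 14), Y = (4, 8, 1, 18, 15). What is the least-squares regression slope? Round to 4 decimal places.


b = sum((xi-xbar)(yi-ybar)) / sum((xi-xbar)^2)
n = 5, xbar = 62/5 = 12.4, ybar = 46/5 = 9.2
Sxy = sum((xi-xbar)(yi-ybar)) = -136.4
Sxx = sum((xi-xbar)^2) = 145.2
b = Sxy / Sxx = -31/33 ≈ -0.939394

-0.9394


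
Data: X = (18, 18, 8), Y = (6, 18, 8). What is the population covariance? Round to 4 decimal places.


Cov = (1/n)*sum((xi-xbar)(yi-ybar))
n = 3, xbar = 44/3 ≈ 14.666667, ybar = 32/3 ≈ 10.666667
sum((xi-xbar)(yi-ybar)) = 80/3 ≈ 26.666667
Cov = 26.666667 / 3 = 80/9 ≈ 8.888889

8.8889


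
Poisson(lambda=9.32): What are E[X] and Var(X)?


E[X] = Var(X) = lambda = 9.32

9.32, 9.32


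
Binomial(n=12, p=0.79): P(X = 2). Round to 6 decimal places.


P = C(n,k) * p^k * (1-p)^(n-k)
C(12,2) = 66
p^k = 0.79^2 = 0.6241
(1-p)^(n-k) = 0.21^10 ≈ 0.0000001667988
P = 66 * 0.6241 * 0.0000001667988 ≈ 0.000007

0.000007


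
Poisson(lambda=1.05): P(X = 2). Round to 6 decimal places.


P = e^(-lam) * lam^k / k!
e^(-1.05) ≈ 0.3499377
lam^k = 1.05^2 = 1.1025
k! = 2! = 2
P = 0.3499377 * 1.1025 / 2 ≈ 0.192903

0.192903


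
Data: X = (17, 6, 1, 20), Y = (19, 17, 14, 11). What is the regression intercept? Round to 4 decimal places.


a = ybar - b*xbar, where b = sum((xi-xbar)(yi-ybar)) / sum((xi-xbar)^2)
n = 4, xbar = 44/4 = 11, ybar = 61/4 = 15.25
Sxy = sum((xi-xbar)(yi-ybar)) = -12
Sxx = sum((xi-xbar)^2) = 242
b = Sxy / Sxx = -6/121 ≈ -0.049587
a = 15.25 - (-0.049587) * 11 = 695/44 ≈ 15.795455

15.7955


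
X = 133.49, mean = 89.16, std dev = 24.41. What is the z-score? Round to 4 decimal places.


z = (X - mu) / sigma
X - mu = 133.49 - 89.16 = 44.33
z = 44.33 / 24.41 = 4433/2441 ≈ 1.816059

1.8161


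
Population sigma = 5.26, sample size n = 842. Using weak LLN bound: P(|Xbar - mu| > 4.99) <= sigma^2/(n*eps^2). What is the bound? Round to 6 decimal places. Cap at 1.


bound = min(1, sigma^2/(n*eps^2))
sigma^2 = 5.26^2 = 27.6676
n*eps^2 = 842 * 4.99^2 = 842 * 24.9001 = 20965.8842
sigma^2/(n*eps^2) = 27.6676 / 20965.8842 ≈ 0.00131965

0.001320


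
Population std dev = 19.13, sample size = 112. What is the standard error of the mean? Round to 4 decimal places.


SE = sigma / sqrt(n)
sqrt(112) ≈ 10.583005
SE = 19.13 / 10.583005 ≈ 1.807615

1.8076


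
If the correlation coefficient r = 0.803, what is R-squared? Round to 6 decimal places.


R^2 = r^2 = (0.803)^2 = 0.644809

0.644809


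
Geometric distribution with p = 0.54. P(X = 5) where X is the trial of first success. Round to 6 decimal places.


P = (1-p)^(k-1) * p
(1-p)^(k-1) = 0.46^4 = 0.04477456
P = 0.04477456 * 0.54 ≈ 0.02417826

0.024178


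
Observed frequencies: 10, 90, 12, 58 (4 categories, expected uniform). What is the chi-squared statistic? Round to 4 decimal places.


chi2 = sum((O-E)^2/E), E = total/4
total = 170, E = 170/4 = 42.5
(10 - 42.5)^2 / 42.5 = 1056.25 / 42.5 = 845/34 ≈ 24.852941
(90 - 42.5)^2 / 42.5 = 2256.25 / 42.5 = 1805/34 ≈ 53.088235
(12 - 42.5)^2 / 42.5 = 930.25 / 42.5 = 3721/170 ≈ 21.888235
(58 - 42.5)^2 / 42.5 = 240.25 / 42.5 = 961/170 ≈ 5.652941
chi2 = 8966/85 ≈ 105.482353

105.4824


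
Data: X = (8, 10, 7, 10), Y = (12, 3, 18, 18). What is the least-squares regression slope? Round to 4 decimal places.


b = sum((xi-xbar)(yi-ybar)) / sum((xi-xbar)^2)
n = 4, xbar = 35/4 = 8.75, ybar = 51/4 = 12.75
Sxy = sum((xi-xbar)(yi-ybar)) = -14.25
Sxx = sum((xi-xbar)^2) = 6.75
b = Sxy / Sxx = -19/9 ≈ -2.111111

-2.1111


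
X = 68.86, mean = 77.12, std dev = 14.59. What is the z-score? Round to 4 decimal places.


z = (X - mu) / sigma
X - mu = 68.86 - 77.12 = -8.26
z = -8.26 / 14.59 = -826/1459 ≈ -0.566141

-0.5661


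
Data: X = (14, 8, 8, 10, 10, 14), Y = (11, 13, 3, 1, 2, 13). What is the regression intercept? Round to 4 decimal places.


a = ybar - b*xbar, where b = sum((xi-xbar)(yi-ybar)) / sum((xi-xbar)^2)
n = 6, xbar = 64/6 = 32/3 ≈ 10.666667, ybar = 43/6 ≈ 7.166667
Sxy = sum((xi-xbar)(yi-ybar)) = 106/3 ≈ 35.333333
Sxx = sum((xi-xbar)^2) = 112/3 ≈ 37.333333
b = Sxy / Sxx = 53/56 ≈ 0.946429
a = 7.166667 - 0.946429 * 10.666667 = -41/14 ≈ -2.928571

-2.9286


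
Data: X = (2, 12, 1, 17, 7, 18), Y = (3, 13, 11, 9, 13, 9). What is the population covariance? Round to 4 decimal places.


Cov = (1/n)*sum((xi-xbar)(yi-ybar))
n = 6, xbar = 57/6 = 9.5, ybar = 58/6 = 29/3 ≈ 9.666667
sum((xi-xbar)(yi-ybar)) = 28
Cov = 28 / 6 = 14/3 ≈ 4.666667

4.6667


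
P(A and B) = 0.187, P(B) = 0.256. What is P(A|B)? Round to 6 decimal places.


P(A|B) = P(A and B) / P(B) = 0.187 / 0.256 = 0.73046875

0.730469


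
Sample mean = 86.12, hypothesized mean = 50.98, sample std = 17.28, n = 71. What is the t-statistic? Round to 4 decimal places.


t = (xbar - mu0) / (s/sqrt(n))
xbar - mu0 = 86.12 - 50.98 = 35.14
sqrt(71) ≈ 8.42614977
s/sqrt(n) = 17.28 / 8.42614977 ≈ 2.05075871
t = 35.14 / 2.05075871 ≈ 17.135122

17.1351


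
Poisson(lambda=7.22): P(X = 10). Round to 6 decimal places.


P = e^(-lam) * lam^k / k!
e^(-7.22) ≈ 0.0007318024
lam^k = 7.22^10 ≈ 384921328.205271
k! = 10! = 3628800
P = 0.0007318024 * 384921328.205271 / 3628800 ≈ 0.077625

0.077625


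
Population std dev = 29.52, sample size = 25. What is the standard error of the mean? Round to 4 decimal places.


SE = sigma / sqrt(n)
sqrt(25) = 5
SE = 29.52 / 5 = 5.904

5.9040


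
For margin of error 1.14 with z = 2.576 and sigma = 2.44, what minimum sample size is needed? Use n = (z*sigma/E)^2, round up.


z*sigma/E = 2.576 * 2.44 / 1.14 = 39284/7125 ≈ 5.513544
(z*sigma/E)^2 ≈ 30.399166
round up: n = 31

31


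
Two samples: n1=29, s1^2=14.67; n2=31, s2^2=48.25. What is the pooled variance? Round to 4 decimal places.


sp^2 = ((n1-1)*s1^2 + (n2-1)*s2^2)/(n1+n2-2)
(n1-1)*s1^2 = 28 * 14.67 = 410.76
(n2-1)*s2^2 = 30 * 48.25 = 1447.5
numerator = 410.76 + 1447.5 = 1858.26
n1+n2-2 = 58
sp^2 = 1858.26 / 58 = 92913/2900 ≈ 32.038966

32.0390


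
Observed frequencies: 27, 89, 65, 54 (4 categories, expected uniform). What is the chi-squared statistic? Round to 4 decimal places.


chi2 = sum((O-E)^2/E), E = total/4
total = 235, E = 235/4 = 58.75
(27 - 58.75)^2 / 58.75 = 1008.0625 / 58.75 = 16129/940 ≈ 17.158511
(89 - 58.75)^2 / 58.75 = 915.0625 / 58.75 = 14641/940 ≈ 15.575532
(65 - 58.75)^2 / 58.75 = 39.0625 / 58.75 = 125/188 ≈ 0.664894
(54 - 58.75)^2 / 58.75 = 22.5625 / 58.75 = 361/940 ≈ 0.384043
chi2 = 7939/235 ≈ 33.782979

33.7830


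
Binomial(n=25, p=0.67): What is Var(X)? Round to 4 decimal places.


Var = n*p*(1-p) = 25 * 0.67 * 0.33 = 5.5275

5.5275


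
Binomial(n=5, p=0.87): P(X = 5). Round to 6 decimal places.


P = C(n,k) * p^k * (1-p)^(n-k)
C(5,5) = 1
p^k = 0.87^5 ≈ 0.4984209
(1-p)^(n-k) = 0.13^0 = 1
P = 1 * 0.4984209 * 1 ≈ 0.498421

0.498421


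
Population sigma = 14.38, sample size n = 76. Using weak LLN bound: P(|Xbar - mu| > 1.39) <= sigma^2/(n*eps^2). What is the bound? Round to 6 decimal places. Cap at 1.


bound = min(1, sigma^2/(n*eps^2))
sigma^2 = 14.38^2 = 206.7844
n*eps^2 = 76 * 1.39^2 = 76 * 1.9321 = 146.8396
sigma^2/(n*eps^2) = 206.7844 / 146.8396 ≈ 1.40823320
this exceeds 1, so the bound is capped at 1

1.000000


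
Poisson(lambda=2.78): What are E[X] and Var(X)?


E[X] = Var(X) = lambda = 2.78

2.78, 2.78


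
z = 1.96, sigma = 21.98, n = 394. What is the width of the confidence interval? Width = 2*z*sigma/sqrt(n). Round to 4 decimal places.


width = 2*z*sigma/sqrt(n)
2*z*sigma = 2 * 1.96 * 21.98 = 86.1616
sqrt(394) ≈ 19.849433
width = 86.1616 / 19.849433 ≈ 4.340759

4.3408


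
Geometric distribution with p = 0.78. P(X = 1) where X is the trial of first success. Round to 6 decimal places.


P = (1-p)^(k-1) * p
(1-p)^(k-1) = 0.22^0 = 1
P = 1 * 0.78 = 0.78

0.780000


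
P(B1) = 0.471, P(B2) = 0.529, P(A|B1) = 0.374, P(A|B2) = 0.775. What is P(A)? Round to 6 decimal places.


P(A) = P(A|B1)*P(B1) + P(A|B2)*P(B2)
P(A|B1)*P(B1) = 0.374 * 0.471 = 0.176154
P(A|B2)*P(B2) = 0.775 * 0.529 = 0.409975
P(A) = 0.176154 + 0.409975 = 0.586129

0.586129


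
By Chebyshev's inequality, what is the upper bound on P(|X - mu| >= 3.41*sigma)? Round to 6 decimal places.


P <= 1/k^2
k^2 = 3.41^2 = 11.6281
1/k^2 = 1 / 11.6281 ≈ 0.08599857

0.085999


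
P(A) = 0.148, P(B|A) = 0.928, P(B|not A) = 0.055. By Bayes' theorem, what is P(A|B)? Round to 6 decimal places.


P(A|B) = P(B|A)*P(A) / P(B), P(B) = P(B|A)*P(A) + P(B|not A)*P(not A)
P(B|A)*P(A) = 0.928 * 0.148 = 0.137344
P(B|not A)*P(not A) = 0.055 * 0.852 = 0.04686
P(B) = 0.137344 + 0.04686 = 0.184204
P(A|B) = 0.137344 / 0.184204 ≈ 0.74560813

0.745608


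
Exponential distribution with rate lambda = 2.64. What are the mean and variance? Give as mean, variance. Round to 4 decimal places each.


mean = 1/lam, var = 1/lam^2
mean = 1 / 2.64 = 25/66 ≈ 0.378788
lam^2 = 2.64^2 = 6.9696
var = 1 / 6.9696 = 625/4356 ≈ 0.143480

0.3788, 0.1435


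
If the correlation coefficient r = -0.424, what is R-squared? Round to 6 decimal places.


R^2 = r^2 = (-0.424)^2 = 0.179776

0.179776


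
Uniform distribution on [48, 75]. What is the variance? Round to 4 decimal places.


Var = (b-a)^2 / 12
(b-a)^2 = (75 - 48)^2 = 729
Var = 729/12 = 60.75

60.7500


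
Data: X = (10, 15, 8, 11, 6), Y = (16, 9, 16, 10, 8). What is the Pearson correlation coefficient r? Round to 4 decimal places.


r = sum((xi-xbar)(yi-ybar)) / sqrt(sum((xi-xbar)^2) * sum((yi-ybar)^2))
n = 5, xbar = 50/5 = 10, ybar = 59/5 = 11.8
Sxy = sum((xi-xbar)(yi-ybar)) = -9
Sxx = sum((xi-xbar)^2) = 46
Syy = sum((yi-ybar)^2) = 60.8
sqrt(Sxx*Syy) ≈ 52.884780
r = Sxy / sqrt(Sxx*Syy) = -9 / 52.884780 ≈ -0.170181

-0.1702


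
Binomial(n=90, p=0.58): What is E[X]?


E[X] = n*p = 90 * 0.58 = 52.2

52.2


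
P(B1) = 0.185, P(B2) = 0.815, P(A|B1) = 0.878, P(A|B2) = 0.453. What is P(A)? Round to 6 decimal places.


P(A) = P(A|B1)*P(B1) + P(A|B2)*P(B2)
P(A|B1)*P(B1) = 0.878 * 0.185 = 0.16243
P(A|B2)*P(B2) = 0.453 * 0.815 = 0.369195
P(A) = 0.16243 + 0.369195 = 0.531625

0.531625


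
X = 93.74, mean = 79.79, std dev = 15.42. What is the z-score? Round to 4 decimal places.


z = (X - mu) / sigma
X - mu = 93.74 - 79.79 = 13.95
z = 13.95 / 15.42 = 465/514 ≈ 0.904669

0.9047


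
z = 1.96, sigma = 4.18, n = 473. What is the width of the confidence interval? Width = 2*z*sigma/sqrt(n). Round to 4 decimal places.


width = 2*z*sigma/sqrt(n)
2*z*sigma = 2 * 1.96 * 4.18 = 16.3856
sqrt(473) ≈ 21.748563
width = 16.3856 / 21.748563 ≈ 0.753411

0.7534


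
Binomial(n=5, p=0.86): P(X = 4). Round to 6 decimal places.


P = C(n,k) * p^k * (1-p)^(n-k)
C(5,4) = 5
p^k = 0.86^4 ≈ 0.5470082
(1-p)^(n-k) = 0.14^1 = 0.14
P = 5 * 0.5470082 * 0.14 ≈ 0.382906

0.382906


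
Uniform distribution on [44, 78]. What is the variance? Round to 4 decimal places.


Var = (b-a)^2 / 12
(b-a)^2 = (78 - 44)^2 = 1156
Var = 1156/12 ≈ 96.333333

96.3333


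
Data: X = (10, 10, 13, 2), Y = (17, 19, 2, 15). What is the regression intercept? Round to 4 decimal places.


a = ybar - b*xbar, where b = sum((xi-xbar)(yi-ybar)) / sum((xi-xbar)^2)
n = 4, xbar = 35/4 = 8.75, ybar = 53/4 = 13.25
Sxy = sum((xi-xbar)(yi-ybar)) = -47.75
Sxx = sum((xi-xbar)^2) = 66.75
b = Sxy / Sxx = -191/267 ≈ -0.715356
a = 13.25 - (-0.715356) * 8.75 = 5209/267 ≈ 19.509363

19.5094


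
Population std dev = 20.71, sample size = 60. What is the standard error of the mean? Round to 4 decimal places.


SE = sigma / sqrt(n)
sqrt(60) ≈ 7.745967
SE = 20.71 / 7.745967 ≈ 2.673650

2.6736


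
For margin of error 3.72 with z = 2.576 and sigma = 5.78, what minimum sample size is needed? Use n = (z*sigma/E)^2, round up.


z*sigma/E = 2.576 * 5.78 / 3.72 ≈ 4.002495
(z*sigma/E)^2 ≈ 16.019963
round up: n = 17

17


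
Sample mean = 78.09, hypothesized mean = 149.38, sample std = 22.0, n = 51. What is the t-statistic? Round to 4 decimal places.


t = (xbar - mu0) / (s/sqrt(n))
xbar - mu0 = 78.09 - 149.38 = -71.29
sqrt(51) ≈ 7.14142843
s/sqrt(n) = 22.0 / 7.14142843 ≈ 3.08061618
t = -71.29 / 3.08061618 ≈ -23.141474

-23.1415


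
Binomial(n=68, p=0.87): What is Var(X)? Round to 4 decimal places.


Var = n*p*(1-p) = 68 * 0.87 * 0.13 = 7.6908

7.6908


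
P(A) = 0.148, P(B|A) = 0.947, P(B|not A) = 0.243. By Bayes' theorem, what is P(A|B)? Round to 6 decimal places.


P(A|B) = P(B|A)*P(A) / P(B), P(B) = P(B|A)*P(A) + P(B|not A)*P(not A)
P(B|A)*P(A) = 0.947 * 0.148 = 0.140156
P(B|not A)*P(not A) = 0.243 * 0.852 = 0.207036
P(B) = 0.140156 + 0.207036 = 0.347192
P(A|B) = 0.140156 / 0.347192 ≈ 0.40368442

0.403684


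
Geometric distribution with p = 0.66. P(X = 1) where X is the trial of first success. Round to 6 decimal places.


P = (1-p)^(k-1) * p
(1-p)^(k-1) = 0.34^0 = 1
P = 1 * 0.66 = 0.66

0.660000


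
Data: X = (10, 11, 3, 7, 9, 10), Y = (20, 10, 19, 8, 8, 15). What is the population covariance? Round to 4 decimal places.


Cov = (1/n)*sum((xi-xbar)(yi-ybar))
n = 6, xbar = 50/6 = 25/3 ≈ 8.333333, ybar = 80/6 = 40/3 ≈ 13.333333
sum((xi-xbar)(yi-ybar)) = -65/3 ≈ -21.666667
Cov = -21.666667 / 6 = -65/18 ≈ -3.611111

-3.6111


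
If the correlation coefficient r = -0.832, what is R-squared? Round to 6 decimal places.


R^2 = r^2 = (-0.832)^2 = 0.692224

0.692224


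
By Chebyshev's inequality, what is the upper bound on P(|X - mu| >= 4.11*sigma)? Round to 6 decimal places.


P <= 1/k^2
k^2 = 4.11^2 = 16.8921
1/k^2 = 1 / 16.8921 ≈ 0.05919927

0.059199


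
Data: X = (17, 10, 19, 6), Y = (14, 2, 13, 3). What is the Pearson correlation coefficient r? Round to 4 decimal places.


r = sum((xi-xbar)(yi-ybar)) / sqrt(sum((xi-xbar)^2) * sum((yi-ybar)^2))
n = 4, xbar = 52/4 = 13, ybar = 32/4 = 8
Sxy = sum((xi-xbar)(yi-ybar)) = 107
Sxx = sum((xi-xbar)^2) = 110
Syy = sum((yi-ybar)^2) = 122
sqrt(Sxx*Syy) ≈ 115.844724
r = Sxy / sqrt(Sxx*Syy) = 107 / 115.844724 ≈ 0.923650

0.9237


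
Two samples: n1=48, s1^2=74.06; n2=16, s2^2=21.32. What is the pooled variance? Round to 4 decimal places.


sp^2 = ((n1-1)*s1^2 + (n2-1)*s2^2)/(n1+n2-2)
(n1-1)*s1^2 = 47 * 74.06 = 3480.82
(n2-1)*s2^2 = 15 * 21.32 = 319.8
numerator = 3480.82 + 319.8 = 3800.62
n1+n2-2 = 62
sp^2 = 3800.62 / 62 = 190031/3100 ≈ 61.300323

61.3003


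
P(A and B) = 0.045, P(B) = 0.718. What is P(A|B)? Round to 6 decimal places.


P(A|B) = P(A and B) / P(B) = 0.045 / 0.718 = 45/718 ≈ 0.06267409

0.062674


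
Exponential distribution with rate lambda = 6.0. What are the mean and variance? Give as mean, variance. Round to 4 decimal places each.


mean = 1/lam, var = 1/lam^2
mean = 1 / 6.0 = 1/6 ≈ 0.166667
lam^2 = 6.0^2 = 36
var = 1 / 36 = 1/36 ≈ 0.027778

0.1667, 0.0278


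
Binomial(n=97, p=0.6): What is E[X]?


E[X] = n*p = 97 * 0.6 = 58.2

58.2


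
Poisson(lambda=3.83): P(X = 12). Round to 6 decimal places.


P = e^(-lam) * lam^k / k!
e^(-3.83) ≈ 0.02170962
lam^k = 3.83^12 ≈ 9962888.906033
k! = 12! = 479001600
P = 0.02170962 * 9962888.906033 / 479001600 ≈ 0.000452

0.000452


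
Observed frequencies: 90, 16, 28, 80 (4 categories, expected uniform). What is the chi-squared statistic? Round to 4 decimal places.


chi2 = sum((O-E)^2/E), E = total/4
total = 214, E = 214/4 = 53.5
(90 - 53.5)^2 / 53.5 = 1332.25 / 53.5 = 5329/214 ≈ 24.901869
(16 - 53.5)^2 / 53.5 = 1406.25 / 53.5 = 5625/214 ≈ 26.285047
(28 - 53.5)^2 / 53.5 = 650.25 / 53.5 = 2601/214 ≈ 12.154206
(80 - 53.5)^2 / 53.5 = 702.25 / 53.5 = 2809/214 ≈ 13.126168
chi2 = 8182/107 ≈ 76.467290

76.4673


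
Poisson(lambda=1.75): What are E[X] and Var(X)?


E[X] = Var(X) = lambda = 1.75

1.75, 1.75


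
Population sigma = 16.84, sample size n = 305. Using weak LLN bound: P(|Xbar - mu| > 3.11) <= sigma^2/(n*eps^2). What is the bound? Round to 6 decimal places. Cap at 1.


bound = min(1, sigma^2/(n*eps^2))
sigma^2 = 16.84^2 = 283.5856
n*eps^2 = 305 * 3.11^2 = 305 * 9.6721 = 2949.9905
sigma^2/(n*eps^2) = 283.5856 / 2949.9905 ≈ 0.09613102

0.096131


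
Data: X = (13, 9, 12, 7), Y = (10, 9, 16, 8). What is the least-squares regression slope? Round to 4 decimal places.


b = sum((xi-xbar)(yi-ybar)) / sum((xi-xbar)^2)
n = 4, xbar = 41/4 = 10.25, ybar = 43/4 = 10.75
Sxy = sum((xi-xbar)(yi-ybar)) = 18.25
Sxx = sum((xi-xbar)^2) = 22.75
b = Sxy / Sxx = 73/91 ≈ 0.802198

0.8022


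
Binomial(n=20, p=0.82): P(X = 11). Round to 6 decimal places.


P = C(n,k) * p^k * (1-p)^(n-k)
C(20,11) = 167960
p^k = 0.82^11 ≈ 0.1127074
(1-p)^(n-k) = 0.18^9 ≈ 0.0000001983593
P = 167960 * 0.1127074 * 0.0000001983593 ≈ 0.003755

0.003755


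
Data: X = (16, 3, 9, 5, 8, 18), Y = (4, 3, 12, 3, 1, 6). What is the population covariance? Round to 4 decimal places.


Cov = (1/n)*sum((xi-xbar)(yi-ybar))
n = 6, xbar = 59/6 ≈ 9.833333, ybar = 29/6 ≈ 4.833333
sum((xi-xbar)(yi-ybar)) = 161/6 ≈ 26.833333
Cov = 26.833333 / 6 = 161/36 ≈ 4.472222

4.4722


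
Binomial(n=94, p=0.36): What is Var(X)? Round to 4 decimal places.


Var = n*p*(1-p) = 94 * 0.36 * 0.64 = 21.6576

21.6576


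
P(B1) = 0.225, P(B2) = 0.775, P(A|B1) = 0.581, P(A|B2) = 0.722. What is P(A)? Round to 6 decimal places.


P(A) = P(A|B1)*P(B1) + P(A|B2)*P(B2)
P(A|B1)*P(B1) = 0.581 * 0.225 = 0.130725
P(A|B2)*P(B2) = 0.722 * 0.775 = 0.55955
P(A) = 0.130725 + 0.55955 = 0.690275

0.690275


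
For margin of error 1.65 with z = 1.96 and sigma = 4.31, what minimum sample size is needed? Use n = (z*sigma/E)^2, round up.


z*sigma/E = 1.96 * 4.31 / 1.65 = 21119/4125 ≈ 5.119758
(z*sigma/E)^2 ≈ 26.211918
round up: n = 27

27


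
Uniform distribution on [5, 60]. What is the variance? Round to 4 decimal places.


Var = (b-a)^2 / 12
(b-a)^2 = (60 - 5)^2 = 3025
Var = 3025/12 ≈ 252.083333

252.0833


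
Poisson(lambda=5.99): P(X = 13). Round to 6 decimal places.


P = e^(-lam) * lam^k / k!
e^(-5.99) ≈ 0.002503664
lam^k = 5.99^13 ≈ 12780524907.870303
k! = 13! = 6227020800
P = 0.002503664 * 12780524907.870303 / 6227020800 ≈ 0.005139

0.005139


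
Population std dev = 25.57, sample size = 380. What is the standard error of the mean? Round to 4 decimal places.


SE = sigma / sqrt(n)
sqrt(380) ≈ 19.493589
SE = 25.57 / 19.493589 ≈ 1.311713

1.3117


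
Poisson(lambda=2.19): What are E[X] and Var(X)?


E[X] = Var(X) = lambda = 2.19

2.19, 2.19


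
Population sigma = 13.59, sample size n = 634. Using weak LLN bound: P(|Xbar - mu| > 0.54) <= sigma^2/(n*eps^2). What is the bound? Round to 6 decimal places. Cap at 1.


bound = min(1, sigma^2/(n*eps^2))
sigma^2 = 13.59^2 = 184.6881
n*eps^2 = 634 * 0.54^2 = 634 * 0.2916 = 184.8744
sigma^2/(n*eps^2) = 184.6881 / 184.8744 ≈ 0.99899229

0.998992
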